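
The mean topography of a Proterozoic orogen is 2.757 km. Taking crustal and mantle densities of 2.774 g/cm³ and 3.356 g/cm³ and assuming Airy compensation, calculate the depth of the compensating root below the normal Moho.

Equating mass per unit area of the two columns: the weight of the topography is balanced by the buoyancy of the root, ρ_c h = (ρ_m − ρ_c) r.
r = h · ρ_c / (ρ_m − ρ_c) = 2.757 km × 2.774 / (3.356 − 2.774) = 13.1 km.

13.1 km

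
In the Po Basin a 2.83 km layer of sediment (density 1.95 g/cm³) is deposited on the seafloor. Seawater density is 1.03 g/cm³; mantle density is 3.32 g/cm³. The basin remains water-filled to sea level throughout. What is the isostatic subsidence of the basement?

Submarine loading: the sediment displaces seawater, and the subsidence is in turn flooded, so s (ρ_m − ρ_w) = t (ρ_sed − ρ_w).
s = 2.83 km × (1.95 − 1.03) / (3.32 − 1.03) = 1.14 km.

1.14 km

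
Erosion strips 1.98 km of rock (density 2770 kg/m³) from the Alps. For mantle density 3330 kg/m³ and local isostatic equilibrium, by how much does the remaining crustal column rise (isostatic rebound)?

Unloading: uplift u = e ρ_c/ρ_m = 1.98 km × 2770/3330 = 1.65 km.

1.65 km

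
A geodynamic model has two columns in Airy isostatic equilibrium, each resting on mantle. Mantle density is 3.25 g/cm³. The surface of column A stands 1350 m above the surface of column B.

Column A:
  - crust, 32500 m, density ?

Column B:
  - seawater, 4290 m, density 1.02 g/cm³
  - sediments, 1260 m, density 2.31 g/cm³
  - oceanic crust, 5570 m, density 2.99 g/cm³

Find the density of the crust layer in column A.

Take the compensation level at the base of the deeper column (depth z_c below the surface of column A) and equate Σ ρ_i t_i down to z_c; mantle fills any gap and the z_c terms cancel.
Column A: 32500×ρ + (z_c − 32500)×3.25
Column B: 1350×0 + 4290×1.02 + 1260×2.31 + 5570×2.99 + (z_c − 1350 − 11120)×3.25
The z_c×3.25 term appears on both sides and cancels. Collect the known terms of each column as K = Σ(ρt)_known − 3.25 × (depth of known layers): K_A = 0 − 3.25×32500 = −105625; K_B = 23940.7 − 3.25×(1350 + 11120) = −16586.8.
Balance: K_A + 32500×ρ = K_B, so ρ = (K_B − K_A)/32500 = 89038.2/32500 = 2.74 g/cm³.

2.74 g/cm³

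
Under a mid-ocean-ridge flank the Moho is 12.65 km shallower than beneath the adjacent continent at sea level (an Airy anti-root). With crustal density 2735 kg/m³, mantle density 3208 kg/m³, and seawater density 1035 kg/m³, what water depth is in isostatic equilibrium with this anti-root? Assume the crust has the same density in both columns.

3.52 km

Replacing a thickness d of crust by seawater at the top must be balanced by replacing crust with mantle at the base: d (ρ_c − ρ_w) = a (ρ_m − ρ_c).
d = a (ρ_m − ρ_c)/(ρ_c − ρ_w) = 12.65 km × 473/1700 = 3.52 km.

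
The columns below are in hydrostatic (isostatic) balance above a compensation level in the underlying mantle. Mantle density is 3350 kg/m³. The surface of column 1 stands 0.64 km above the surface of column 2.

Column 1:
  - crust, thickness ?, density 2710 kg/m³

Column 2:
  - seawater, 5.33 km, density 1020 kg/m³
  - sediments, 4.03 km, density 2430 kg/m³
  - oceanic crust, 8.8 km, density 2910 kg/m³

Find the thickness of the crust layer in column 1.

34.6 km

Take the compensation level at the base of the deeper column (depth z_c below the surface of column 1) and equate Σ ρ_i t_i down to z_c; mantle fills any gap and the z_c terms cancel.
Column 1: x×2710 + (z_c − 0 − x)×3350
Column 2: 0.64×0 + 5.33×1020 + 4.03×2430 + 8.8×2910 + (z_c − 0.64 − 18.16)×3350
The z_c×3350 term appears on both sides and cancels. Collect the known terms of each column as K = Σ(ρt)_known − 3350 × (depth of known layers): K_1 = 0 − 3350×0 = 0; K_2 = 40837.5 − 3350×(0.64 + 18.16) = −22142.5.
Balance: K_1 − x×(3350 − 2710) = K_2, so x = (K_1 − K_2)/(3350 − 2710) = 22142.5/640 = 34.6 km.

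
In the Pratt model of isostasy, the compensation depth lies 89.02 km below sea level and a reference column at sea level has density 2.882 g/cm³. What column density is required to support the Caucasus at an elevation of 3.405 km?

Pratt balance: ρ_ref D = ρ (D + h).
ρ = ρ_ref D/(D + h) = 2.882 × 89.02 km/(89.02 km + 3.405 km) = 2.78 g/cm³.

2.78 g/cm³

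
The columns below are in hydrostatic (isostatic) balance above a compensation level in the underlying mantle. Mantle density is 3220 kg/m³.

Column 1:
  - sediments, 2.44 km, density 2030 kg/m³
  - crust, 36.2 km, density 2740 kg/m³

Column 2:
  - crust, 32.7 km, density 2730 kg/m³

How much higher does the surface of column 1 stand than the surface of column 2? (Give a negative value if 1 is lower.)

For any compensation level in the mantle, the mantle terms cancel and isostasy reduces to e = (Σt_1 − Σt_2) − (Σ(ρt)_1 − Σ(ρt)_2) / ρ_m.
Σt_1 = 38.64 km; Σt_2 = 32.7 km; Σ(ρt)_1 = 104141.2; Σ(ρt)_2 = 89271 (in km·kg/m³).
e = (38.64 − 32.7) − (104141.2 − 89271) / 3220 = 1.32 km.

1.32 km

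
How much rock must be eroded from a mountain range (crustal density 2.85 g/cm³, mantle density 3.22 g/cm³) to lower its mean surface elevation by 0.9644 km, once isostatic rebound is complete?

Net drop Δ = e − u = e − e ρ_c/ρ_m = e (ρ_m − ρ_c)/ρ_m.
e = Δ ρ_m/(ρ_m − ρ_c) = 0.9644 km × 3.22/0.37 = 8.39 km.

8.39 km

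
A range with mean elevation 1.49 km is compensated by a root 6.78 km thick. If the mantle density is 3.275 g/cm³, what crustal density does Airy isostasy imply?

2.68 g/cm³

ρ_c h = (ρ_m − ρ_c) r → ρ_c (h + r) = ρ_m r → ρ_c = ρ_m r / (h + r).
ρ_c = 3.275 × 6.78 km / (1.49 km + 6.78 km) = 2.68 g/cm³.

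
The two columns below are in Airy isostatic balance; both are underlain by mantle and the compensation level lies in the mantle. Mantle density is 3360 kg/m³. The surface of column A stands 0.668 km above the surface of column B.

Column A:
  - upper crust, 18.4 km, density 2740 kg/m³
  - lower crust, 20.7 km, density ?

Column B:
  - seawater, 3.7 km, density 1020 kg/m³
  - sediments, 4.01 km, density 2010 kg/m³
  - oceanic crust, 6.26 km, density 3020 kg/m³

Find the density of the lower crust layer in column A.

Take the compensation level at the base of the deeper column (depth z_c below the surface of column A) and equate Σ ρ_i t_i down to z_c; mantle fills any gap and the z_c terms cancel.
Column A: 18.4×2740 + 20.7×ρ + (z_c − 39.1)×3360
Column B: 0.668×0 + 3.7×1020 + 4.01×2010 + 6.26×3020 + (z_c − 0.668 − 13.97)×3360
The z_c×3360 term appears on both sides and cancels. Collect the known terms of each column as K = Σ(ρt)_known − 3360 × (depth of known layers): K_A = 50416 − 3360×39.1 = −80960; K_B = 30739.3 − 3360×(0.668 + 13.97) = −18444.38.
Balance: K_A + 20.7×ρ = K_B, so ρ = (K_B − K_A)/20.7 = 62515.6/20.7 = 3020 kg/m³.

3020 kg/m³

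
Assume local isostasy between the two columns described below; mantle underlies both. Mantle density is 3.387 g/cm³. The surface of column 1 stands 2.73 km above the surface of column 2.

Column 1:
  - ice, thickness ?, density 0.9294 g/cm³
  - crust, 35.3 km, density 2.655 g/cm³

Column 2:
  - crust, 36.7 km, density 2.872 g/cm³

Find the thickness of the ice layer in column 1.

Take the compensation level at the base of the deeper column (depth z_c below the surface of column 1) and equate Σ ρ_i t_i down to z_c; mantle fills any gap and the z_c terms cancel.
Column 1: x×0.9294 + 35.3×2.655 + (z_c − 35.3 − x)×3.387
Column 2: 2.73×0 + 36.7×2.872 + (z_c − 2.73 − 36.7)×3.387
The z_c×3.387 term appears on both sides and cancels. Collect the known terms of each column as K = Σ(ρt)_known − 3.387 × (depth of known layers): K_1 = 93.7215 − 3.387×35.3 = −25.8396; K_2 = 105.4024 − 3.387×(2.73 + 36.7) = −28.14701.
Balance: K_1 − x×(3.387 − 0.9294) = K_2, so x = (K_1 − K_2)/(3.387 − 0.9294) = 2.30741/2.4576 = 0.939 km.

0.939 km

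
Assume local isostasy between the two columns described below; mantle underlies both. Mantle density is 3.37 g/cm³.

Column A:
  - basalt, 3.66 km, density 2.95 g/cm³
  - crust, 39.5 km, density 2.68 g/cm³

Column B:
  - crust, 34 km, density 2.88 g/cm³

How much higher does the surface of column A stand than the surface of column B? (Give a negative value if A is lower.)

For any compensation level in the mantle, the mantle terms cancel and isostasy reduces to e = (Σt_A − Σt_B) − (Σ(ρt)_A − Σ(ρt)_B) / ρ_m.
Σt_A = 43.16 km; Σt_B = 34 km; Σ(ρt)_A = 116.657; Σ(ρt)_B = 97.92 (in km·g/cm³).
e = (43.16 − 34) − (116.657 − 97.92) / 3.37 = 3.6 km.

3.6 km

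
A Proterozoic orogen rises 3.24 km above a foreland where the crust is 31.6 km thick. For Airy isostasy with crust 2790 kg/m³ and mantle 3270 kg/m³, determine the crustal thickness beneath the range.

Root depth r = h ρ_c / (ρ_m − ρ_c) = 3.24 km × 2790 / 480 = 18.83 km.
Total thickness = T + h + r = 31.6 km + 3.24 km + 18.83 km = 53.7 km.

53.7 km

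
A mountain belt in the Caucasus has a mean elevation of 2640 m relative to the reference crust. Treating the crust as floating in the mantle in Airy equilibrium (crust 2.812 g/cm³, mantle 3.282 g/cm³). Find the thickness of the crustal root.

By Archimedes' principle applied to the lithosphere: the weight of the topography is balanced by the buoyancy of the root, ρ_c h = (ρ_m − ρ_c) r.
r = h · ρ_c / (ρ_m − ρ_c) = 2640 m × 2.812 / (3.282 − 2.812) = 15800 m.

15800 m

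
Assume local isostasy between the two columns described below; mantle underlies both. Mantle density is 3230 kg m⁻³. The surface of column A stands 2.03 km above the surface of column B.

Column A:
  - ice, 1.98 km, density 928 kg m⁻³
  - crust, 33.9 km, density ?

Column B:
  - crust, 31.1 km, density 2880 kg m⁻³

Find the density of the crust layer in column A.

Take the compensation level at the base of the deeper column (depth z_c below the surface of column A) and equate Σ ρ_i t_i down to z_c; mantle fills any gap and the z_c terms cancel.
Column A: 1.98×928 + 33.9×ρ + (z_c − 35.88)×3230
Column B: 2.03×0 + 31.1×2880 + (z_c − 2.03 − 31.1)×3230
The z_c×3230 term appears on both sides and cancels. Collect the known terms of each column as K = Σ(ρt)_known − 3230 × (depth of known layers): K_A = 1837.44 − 3230×35.88 = −114054.96; K_B = 89568 − 3230×(2.03 + 31.1) = −17441.9.
Balance: K_A + 33.9×ρ = K_B, so ρ = (K_B − K_A)/33.9 = 96613.1/33.9 = 2850 kg m⁻³.

2850 kg m⁻³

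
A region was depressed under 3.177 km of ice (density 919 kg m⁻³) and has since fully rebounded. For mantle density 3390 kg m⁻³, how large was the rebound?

0.861 km

Removing the load lets mantle flow back in; uplift u satisfies ρ_ice t = ρ_m u.
u = t ρ_ice/ρ_m = 3.177 km × 919/3390 = 0.861 km.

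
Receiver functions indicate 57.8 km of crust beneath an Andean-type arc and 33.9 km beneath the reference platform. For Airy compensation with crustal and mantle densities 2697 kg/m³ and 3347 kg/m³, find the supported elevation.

Excess crust Δ = 57.8 km − 33.9 km = 23.9 km, split between elevation h and root r with h + r = Δ.
Airy balance ρ_c h = (ρ_m − ρ_c) r gives r = h ρ_c/(ρ_m − ρ_c), so h (1 + ρ_c/(ρ_m − ρ_c)) = Δ, i.e. h = Δ (ρ_m − ρ_c)/ρ_m.
h = 23.9 km × 650/3347 = 4.64 km.

4.64 km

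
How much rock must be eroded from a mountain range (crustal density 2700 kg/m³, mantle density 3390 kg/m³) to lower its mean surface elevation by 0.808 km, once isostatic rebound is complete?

Net drop Δ = e − u = e − e ρ_c/ρ_m = e (ρ_m − ρ_c)/ρ_m.
e = Δ ρ_m/(ρ_m − ρ_c) = 0.808 km × 3390/690 = 3.97 km.

3.97 km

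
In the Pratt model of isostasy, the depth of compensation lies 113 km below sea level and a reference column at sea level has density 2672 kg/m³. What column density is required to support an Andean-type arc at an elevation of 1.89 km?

Pratt balance: ρ_ref D = ρ (D + h).
ρ = ρ_ref D/(D + h) = 2672 × 113 km/(113 km + 1.89 km) = 2630 kg/m³.

2630 kg/m³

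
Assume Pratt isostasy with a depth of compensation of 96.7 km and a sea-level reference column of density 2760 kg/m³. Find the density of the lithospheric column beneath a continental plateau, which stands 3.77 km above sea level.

2660 kg/m³

Pratt balance: ρ_ref D = ρ (D + h).
ρ = ρ_ref D/(D + h) = 2760 × 96.7 km/(96.7 km + 3.77 km) = 2660 kg/m³.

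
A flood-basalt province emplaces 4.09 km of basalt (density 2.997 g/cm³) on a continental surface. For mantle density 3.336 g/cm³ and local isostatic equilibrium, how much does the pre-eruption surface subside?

3.67 km

Subaerial loading: s = t ρ_load / ρ_m.
s = 4.09 km × 2.997/3.336 = 3.67 km.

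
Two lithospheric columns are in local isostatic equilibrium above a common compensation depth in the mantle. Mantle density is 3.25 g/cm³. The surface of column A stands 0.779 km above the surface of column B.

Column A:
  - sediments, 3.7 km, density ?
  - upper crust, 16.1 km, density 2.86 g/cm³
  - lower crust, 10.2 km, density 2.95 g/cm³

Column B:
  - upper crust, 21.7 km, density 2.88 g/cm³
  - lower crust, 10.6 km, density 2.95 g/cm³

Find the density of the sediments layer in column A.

2.06 g/cm³

Take the compensation level at the base of the deeper column (depth z_c below the surface of column A) and equate Σ ρ_i t_i down to z_c; mantle fills any gap and the z_c terms cancel.
Column A: 3.7×ρ + 16.1×2.86 + 10.2×2.95 + (z_c − 30)×3.25
Column B: 0.779×0 + 21.7×2.88 + 10.6×2.95 + (z_c − 0.779 − 32.3)×3.25
The z_c×3.25 term appears on both sides and cancels. Collect the known terms of each column as K = Σ(ρt)_known − 3.25 × (depth of known layers): K_A = 76.136 − 3.25×30 = −21.364; K_B = 93.766 − 3.25×(0.779 + 32.3) = −13.74075.
Balance: K_A + 3.7×ρ = K_B, so ρ = (K_B − K_A)/3.7 = 7.62325/3.7 = 2.06 g/cm³.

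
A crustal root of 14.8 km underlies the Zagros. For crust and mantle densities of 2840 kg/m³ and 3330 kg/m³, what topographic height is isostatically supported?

2.55 km

In Airy isostatic equilibrium: ρ_c h = (ρ_m − ρ_c) r.
h = r (ρ_m − ρ_c) / ρ_c = 14.8 km × (3330 − 2840) / 2840 = 2.55 km.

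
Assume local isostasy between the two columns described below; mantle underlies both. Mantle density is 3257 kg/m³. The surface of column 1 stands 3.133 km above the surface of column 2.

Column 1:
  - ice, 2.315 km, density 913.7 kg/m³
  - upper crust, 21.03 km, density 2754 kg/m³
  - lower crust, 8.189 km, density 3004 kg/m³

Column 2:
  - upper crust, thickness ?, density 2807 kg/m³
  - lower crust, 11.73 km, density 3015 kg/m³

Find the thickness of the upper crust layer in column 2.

11.2 km

Take the compensation level at the base of the deeper column (depth z_c below the surface of column 1) and equate Σ ρ_i t_i down to z_c; mantle fills any gap and the z_c terms cancel.
Column 1: 2.315×913.7 + 21.03×2754 + 8.189×3004 + (z_c − 31.534)×3257
Column 2: 3.133×0 + x×2807 + 11.73×3015 + (z_c − 3.133 − 11.73 − x)×3257
The z_c×3257 term appears on both sides and cancels. Collect the known terms of each column as K = Σ(ρt)_known − 3257 × (depth of known layers): K_1 = 84631.5915 − 3257×31.534 = −18074.6465; K_2 = 35365.95 − 3257×(3.133 + 11.73) = −13042.841.
Balance: K_1 = K_2 − x×(3257 − 2807), so x = (K_2 − K_1)/(3257 − 2807) = 5031.81/450 = 11.2 km.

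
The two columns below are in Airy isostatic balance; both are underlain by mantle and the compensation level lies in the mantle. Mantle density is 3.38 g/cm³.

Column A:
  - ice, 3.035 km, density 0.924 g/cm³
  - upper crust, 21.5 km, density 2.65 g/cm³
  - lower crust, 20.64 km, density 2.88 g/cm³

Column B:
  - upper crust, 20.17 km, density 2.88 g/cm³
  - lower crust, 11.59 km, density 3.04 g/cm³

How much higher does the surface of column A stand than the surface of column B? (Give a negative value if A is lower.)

For any compensation level in the mantle, the mantle terms cancel and isostasy reduces to e = (Σt_A − Σt_B) − (Σ(ρt)_A − Σ(ρt)_B) / ρ_m.
Σt_A = 45.175 km; Σt_B = 31.76 km; Σ(ρt)_A = 119.22254; Σ(ρt)_B = 93.3232 (in km·g/cm³).
e = (45.175 − 31.76) − (119.22254 − 93.3232) / 3.38 = 5.75 km.

5.75 km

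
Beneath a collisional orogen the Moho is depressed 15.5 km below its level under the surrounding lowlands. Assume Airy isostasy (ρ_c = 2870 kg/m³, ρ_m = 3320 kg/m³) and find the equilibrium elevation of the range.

In Airy isostatic equilibrium: ρ_c h = (ρ_m − ρ_c) r.
h = r (ρ_m − ρ_c) / ρ_c = 15.5 km × (3320 − 2870) / 2870 = 2.43 km.

2.43 km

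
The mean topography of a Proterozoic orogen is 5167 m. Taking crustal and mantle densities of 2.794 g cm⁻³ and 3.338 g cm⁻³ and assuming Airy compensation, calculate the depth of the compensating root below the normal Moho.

26500 m

Isostatic balance requires: the weight of the topography is balanced by the buoyancy of the root, ρ_c h = (ρ_m − ρ_c) r.
r = h · ρ_c / (ρ_m − ρ_c) = 5167 m × 2.794 / (3.338 − 2.794) = 26500 m.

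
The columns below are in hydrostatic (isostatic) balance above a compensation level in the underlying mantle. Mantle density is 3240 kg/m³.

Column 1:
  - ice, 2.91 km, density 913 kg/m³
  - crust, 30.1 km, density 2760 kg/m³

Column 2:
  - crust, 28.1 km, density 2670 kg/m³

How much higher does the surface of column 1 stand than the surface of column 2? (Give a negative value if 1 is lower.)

For any compensation level in the mantle, the mantle terms cancel and isostasy reduces to e = (Σt_1 − Σt_2) − (Σ(ρt)_1 − Σ(ρt)_2) / ρ_m.
Σt_1 = 33.01 km; Σt_2 = 28.1 km; Σ(ρt)_1 = 85732.83; Σ(ρt)_2 = 75027 (in km·kg/m³).
e = (33.01 − 28.1) − (85732.83 − 75027) / 3240 = 1.61 km.

1.61 km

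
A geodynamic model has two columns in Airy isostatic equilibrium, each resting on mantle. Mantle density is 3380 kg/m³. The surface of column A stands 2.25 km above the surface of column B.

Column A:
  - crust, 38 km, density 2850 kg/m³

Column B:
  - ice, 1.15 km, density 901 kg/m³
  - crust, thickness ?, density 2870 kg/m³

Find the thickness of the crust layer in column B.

19 km

Take the compensation level at the base of the deeper column (depth z_c below the surface of column A) and equate Σ ρ_i t_i down to z_c; mantle fills any gap and the z_c terms cancel.
Column A: 38×2850 + (z_c − 38)×3380
Column B: 2.25×0 + 1.15×901 + x×2870 + (z_c − 2.25 − 1.15 − x)×3380
The z_c×3380 term appears on both sides and cancels. Collect the known terms of each column as K = Σ(ρt)_known − 3380 × (depth of known layers): K_A = 108300 − 3380×38 = −20140; K_B = 1036.15 − 3380×(2.25 + 1.15) = −10455.85.
Balance: K_A = K_B − x×(3380 − 2870), so x = (K_B − K_A)/(3380 − 2870) = 9684.15/510 = 19 km.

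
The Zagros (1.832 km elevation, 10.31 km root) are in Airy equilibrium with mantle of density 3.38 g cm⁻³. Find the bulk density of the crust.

2.87 g cm⁻³

ρ_c h = (ρ_m − ρ_c) r → ρ_c (h + r) = ρ_m r → ρ_c = ρ_m r / (h + r).
ρ_c = 3.38 × 10.31 km / (1.832 km + 10.31 km) = 2.87 g cm⁻³.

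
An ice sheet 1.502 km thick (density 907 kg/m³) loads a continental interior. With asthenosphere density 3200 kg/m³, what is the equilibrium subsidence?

0.426 km

By Archimedes' principle applied to the lithosphere: the ice load ρ_ice t is balanced by mantle displaced below, ρ_m s.
s = t ρ_ice / ρ_m = 1.502 km × 907/3200 = 0.426 km.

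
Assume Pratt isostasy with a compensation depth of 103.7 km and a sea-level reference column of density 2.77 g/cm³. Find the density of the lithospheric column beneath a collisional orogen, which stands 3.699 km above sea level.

2.67 g/cm³

Pratt balance: ρ_ref D = ρ (D + h).
ρ = ρ_ref D/(D + h) = 2.77 × 103.7 km/(103.7 km + 3.699 km) = 2.67 g/cm³.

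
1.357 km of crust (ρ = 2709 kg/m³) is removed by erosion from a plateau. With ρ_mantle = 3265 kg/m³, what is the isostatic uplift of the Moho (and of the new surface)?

Unloading: uplift u = e ρ_c/ρ_m = 1.357 km × 2709/3265 = 1.13 km.

1.13 km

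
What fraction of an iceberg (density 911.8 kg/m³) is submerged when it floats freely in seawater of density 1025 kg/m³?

0.89

Submerged fraction = ρ_obj/ρ_fluid = 911.8/1025 = 0.89.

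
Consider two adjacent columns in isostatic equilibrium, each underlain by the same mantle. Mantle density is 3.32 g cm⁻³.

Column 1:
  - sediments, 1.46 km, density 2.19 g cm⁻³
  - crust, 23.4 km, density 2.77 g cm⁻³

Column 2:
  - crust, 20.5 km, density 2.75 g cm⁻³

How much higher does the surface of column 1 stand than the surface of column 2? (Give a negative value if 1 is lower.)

0.854 km

For any compensation level in the mantle, the mantle terms cancel and isostasy reduces to e = (Σt_1 − Σt_2) − (Σ(ρt)_1 − Σ(ρt)_2) / ρ_m.
Σt_1 = 24.86 km; Σt_2 = 20.5 km; Σ(ρt)_1 = 68.0154; Σ(ρt)_2 = 56.375 (in km·g cm⁻³).
e = (24.86 − 20.5) − (68.0154 − 56.375) / 3.32 = 0.854 km.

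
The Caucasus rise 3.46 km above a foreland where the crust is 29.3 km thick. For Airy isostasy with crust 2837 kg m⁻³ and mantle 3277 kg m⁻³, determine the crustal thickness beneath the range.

55.1 km

Root depth r = h ρ_c / (ρ_m − ρ_c) = 3.46 km × 2837 / 440 = 22.31 km.
Total thickness = T + h + r = 29.3 km + 3.46 km + 22.31 km = 55.1 km.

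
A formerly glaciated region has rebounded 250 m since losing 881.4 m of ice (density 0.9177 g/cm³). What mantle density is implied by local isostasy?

3.24 g/cm³

ρ_m = ρ_ice t / u = 0.9177 × 881.4 m/250 m = 3.24 g/cm³.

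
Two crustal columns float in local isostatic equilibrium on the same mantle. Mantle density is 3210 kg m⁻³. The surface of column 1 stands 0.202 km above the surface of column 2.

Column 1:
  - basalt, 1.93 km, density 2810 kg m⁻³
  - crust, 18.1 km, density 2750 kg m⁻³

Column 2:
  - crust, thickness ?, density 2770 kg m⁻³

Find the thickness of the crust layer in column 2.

19.2 km

Take the compensation level at the base of the deeper column (depth z_c below the surface of column 1) and equate Σ ρ_i t_i down to z_c; mantle fills any gap and the z_c terms cancel.
Column 1: 1.93×2810 + 18.1×2750 + (z_c − 20.03)×3210
Column 2: 0.202×0 + x×2770 + (z_c − 0.202 − 0 − x)×3210
The z_c×3210 term appears on both sides and cancels. Collect the known terms of each column as K = Σ(ρt)_known − 3210 × (depth of known layers): K_1 = 55198.3 − 3210×20.03 = −9098; K_2 = 0 − 3210×(0.202 + 0) = −648.42.
Balance: K_1 = K_2 − x×(3210 − 2770), so x = (K_2 − K_1)/(3210 − 2770) = 8449.58/440 = 19.2 km.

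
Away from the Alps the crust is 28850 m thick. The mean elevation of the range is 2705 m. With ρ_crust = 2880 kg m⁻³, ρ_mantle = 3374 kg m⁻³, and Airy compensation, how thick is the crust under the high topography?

47300 m

Root depth r = h ρ_c / (ρ_m − ρ_c) = 2705 m × 2880 / 494 = 15770 m.
Total thickness = T + h + r = 28850 m + 2705 m + 15770 m = 47300 m.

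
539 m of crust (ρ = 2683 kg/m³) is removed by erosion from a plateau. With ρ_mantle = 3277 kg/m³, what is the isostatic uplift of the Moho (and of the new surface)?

Unloading: uplift u = e ρ_c/ρ_m = 539 m × 2683/3277 = 441 m.

441 m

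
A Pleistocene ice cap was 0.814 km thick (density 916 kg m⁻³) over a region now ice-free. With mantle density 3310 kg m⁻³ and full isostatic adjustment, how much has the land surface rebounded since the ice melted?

Removing the load lets mantle flow back in; uplift u satisfies ρ_ice t = ρ_m u.
u = t ρ_ice/ρ_m = 0.814 km × 916/3310 = 0.225 km.

0.225 km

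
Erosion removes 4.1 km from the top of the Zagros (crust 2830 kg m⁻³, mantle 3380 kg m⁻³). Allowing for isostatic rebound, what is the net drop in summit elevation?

0.667 km

Rebound u = e ρ_c/ρ_m = 4.1 km × 2830/3380 = 3.433 km.
Net surface drop = e − u = 4.1 km − 3.433 km = e (ρ_m − ρ_c)/ρ_m = 0.667 km.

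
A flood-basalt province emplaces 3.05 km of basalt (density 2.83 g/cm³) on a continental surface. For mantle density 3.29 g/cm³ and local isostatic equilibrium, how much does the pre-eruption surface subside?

2.62 km

Subaerial loading: s = t ρ_load / ρ_m.
s = 3.05 km × 2.83/3.29 = 2.62 km.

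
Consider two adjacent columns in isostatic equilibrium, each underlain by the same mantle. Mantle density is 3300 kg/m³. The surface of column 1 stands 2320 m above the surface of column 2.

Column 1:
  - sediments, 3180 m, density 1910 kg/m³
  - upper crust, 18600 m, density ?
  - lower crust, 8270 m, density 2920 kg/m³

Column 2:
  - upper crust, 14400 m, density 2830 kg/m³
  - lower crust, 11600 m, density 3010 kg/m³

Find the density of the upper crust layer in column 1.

Take the compensation level at the base of the deeper column (depth z_c below the surface of column 1) and equate Σ ρ_i t_i down to z_c; mantle fills any gap and the z_c terms cancel.
Column 1: 3180×1910 + 18600×ρ + 8270×2920 + (z_c − 30050)×3300
Column 2: 2320×0 + 14400×2830 + 11600×3010 + (z_c − 2320 − 26000)×3300
The z_c×3300 term appears on both sides and cancels. Collect the known terms of each column as K = Σ(ρt)_known − 3300 × (depth of known layers): K_1 = 30222200 − 3300×30050 = −68942800; K_2 = 75668000 − 3300×(2320 + 26000) = −17788000.
Balance: K_1 + 18600×ρ = K_2, so ρ = (K_2 − K_1)/18600 = 51154800/18600 = 2750 kg/m³.

2750 kg/m³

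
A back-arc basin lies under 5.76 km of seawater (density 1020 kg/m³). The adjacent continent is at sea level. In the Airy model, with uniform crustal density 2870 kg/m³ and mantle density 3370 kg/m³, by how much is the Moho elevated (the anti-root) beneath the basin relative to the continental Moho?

21.3 km

Isostatic balance requires: replacing crust with seawater at the top is compensated by replacing crust with mantle at the base: d (ρ_c − ρ_w) = a (ρ_m − ρ_c).
a = d (ρ_c − ρ_w)/(ρ_m − ρ_c) = 5.76 km × 1850/500 = 21.3 km.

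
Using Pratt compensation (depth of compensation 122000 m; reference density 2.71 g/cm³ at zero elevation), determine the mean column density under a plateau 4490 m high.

Pratt balance: ρ_ref D = ρ (D + h).
ρ = ρ_ref D/(D + h) = 2.71 × 122000 m/(122000 m + 4490 m) = 2.61 g/cm³.

2.61 g/cm³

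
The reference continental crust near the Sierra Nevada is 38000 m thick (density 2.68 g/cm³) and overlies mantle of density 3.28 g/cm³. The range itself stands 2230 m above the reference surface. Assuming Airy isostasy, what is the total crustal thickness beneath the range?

50200 m

Root depth r = h ρ_c / (ρ_m − ρ_c) = 2230 m × 2.68 / 0.6 = 9961 m.
Total thickness = T + h + r = 38000 m + 2230 m + 9961 m = 50200 m.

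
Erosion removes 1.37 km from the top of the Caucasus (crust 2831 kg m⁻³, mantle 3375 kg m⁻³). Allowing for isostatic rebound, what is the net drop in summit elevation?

0.221 km

Rebound u = e ρ_c/ρ_m = 1.37 km × 2831/3375 = 1.149 km.
Net surface drop = e − u = 1.37 km − 1.149 km = e (ρ_m − ρ_c)/ρ_m = 0.221 km.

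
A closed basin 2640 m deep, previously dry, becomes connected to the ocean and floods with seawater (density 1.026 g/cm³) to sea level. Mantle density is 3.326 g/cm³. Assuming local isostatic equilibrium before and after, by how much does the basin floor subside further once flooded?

1180 m

After flooding the water column is d + s deep. Its weight must equal the weight of mantle displaced by the extra subsidence s: (d + s) ρ_w = s ρ_m.
s = d ρ_w / (ρ_m − ρ_w) = 2640 m × 1.026/(3.326 − 1.026) = 1180 m.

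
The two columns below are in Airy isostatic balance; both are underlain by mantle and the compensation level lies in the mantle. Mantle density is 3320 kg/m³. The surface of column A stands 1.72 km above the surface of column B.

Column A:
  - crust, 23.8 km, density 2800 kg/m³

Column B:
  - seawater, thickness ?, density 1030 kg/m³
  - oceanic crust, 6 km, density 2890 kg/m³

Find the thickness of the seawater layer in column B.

Take the compensation level at the base of the deeper column (depth z_c below the surface of column A) and equate Σ ρ_i t_i down to z_c; mantle fills any gap and the z_c terms cancel.
Column A: 23.8×2800 + (z_c − 23.8)×3320
Column B: 1.72×0 + x×1030 + 6×2890 + (z_c − 1.72 − 6 − x)×3320
The z_c×3320 term appears on both sides and cancels. Collect the known terms of each column as K = Σ(ρt)_known − 3320 × (depth of known layers): K_A = 66640 − 3320×23.8 = −12376; K_B = 17340 − 3320×(1.72 + 6) = −8290.4.
Balance: K_A = K_B − x×(3320 − 1030), so x = (K_B − K_A)/(3320 − 1030) = 4085.6/2290 = 1.78 km.

1.78 km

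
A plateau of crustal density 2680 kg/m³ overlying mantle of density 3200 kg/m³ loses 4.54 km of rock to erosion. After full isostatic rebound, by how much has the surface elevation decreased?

0.738 km

Rebound u = e ρ_c/ρ_m = 4.54 km × 2680/3200 = 3.802 km.
Net surface drop = e − u = 4.54 km − 3.802 km = e (ρ_m − ρ_c)/ρ_m = 0.738 km.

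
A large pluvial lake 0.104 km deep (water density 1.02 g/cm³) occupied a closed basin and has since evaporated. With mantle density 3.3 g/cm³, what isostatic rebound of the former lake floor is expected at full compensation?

0.0321 km

u = d ρ_w/ρ_m = 0.104 km × 1.02/3.3 = 0.0321 km.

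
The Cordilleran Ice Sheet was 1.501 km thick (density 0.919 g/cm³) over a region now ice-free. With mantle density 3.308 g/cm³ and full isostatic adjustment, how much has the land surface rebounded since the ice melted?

Removing the load lets mantle flow back in; uplift u satisfies ρ_ice t = ρ_m u.
u = t ρ_ice/ρ_m = 1.501 km × 0.919/3.308 = 0.417 km.

0.417 km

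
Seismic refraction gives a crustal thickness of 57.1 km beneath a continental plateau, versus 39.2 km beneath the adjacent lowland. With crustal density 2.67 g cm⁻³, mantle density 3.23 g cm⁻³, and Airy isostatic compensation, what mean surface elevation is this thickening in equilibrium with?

Excess crust Δ = 57.1 km − 39.2 km = 17.9 km, split between elevation h and root r with h + r = Δ.
Airy balance ρ_c h = (ρ_m − ρ_c) r gives r = h ρ_c/(ρ_m − ρ_c), so h (1 + ρ_c/(ρ_m − ρ_c)) = Δ, i.e. h = Δ (ρ_m − ρ_c)/ρ_m.
h = 17.9 km × 0.56/3.23 = 3.1 km.

3.1 km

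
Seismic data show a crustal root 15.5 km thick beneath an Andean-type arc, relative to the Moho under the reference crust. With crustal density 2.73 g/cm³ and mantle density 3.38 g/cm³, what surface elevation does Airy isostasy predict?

3.69 km

Equating mass per unit area of the two columns: ρ_c h = (ρ_m − ρ_c) r.
h = r (ρ_m − ρ_c) / ρ_c = 15.5 km × (3.38 − 2.73) / 2.73 = 3.69 km.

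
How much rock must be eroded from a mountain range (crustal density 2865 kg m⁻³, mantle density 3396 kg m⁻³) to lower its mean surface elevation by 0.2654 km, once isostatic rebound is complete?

Net drop Δ = e − u = e − e ρ_c/ρ_m = e (ρ_m − ρ_c)/ρ_m.
e = Δ ρ_m/(ρ_m − ρ_c) = 0.2654 km × 3396/531 = 1.7 km.

1.7 km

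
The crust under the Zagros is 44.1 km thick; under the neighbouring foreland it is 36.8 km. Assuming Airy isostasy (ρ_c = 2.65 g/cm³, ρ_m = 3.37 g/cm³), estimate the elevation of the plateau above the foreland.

Excess crust Δ = 44.1 km − 36.8 km = 7.3 km, split between elevation h and root r with h + r = Δ.
Airy balance ρ_c h = (ρ_m − ρ_c) r gives r = h ρ_c/(ρ_m − ρ_c), so h (1 + ρ_c/(ρ_m − ρ_c)) = Δ, i.e. h = Δ (ρ_m − ρ_c)/ρ_m.
h = 7.3 km × 0.72/3.37 = 1.56 km.

1.56 km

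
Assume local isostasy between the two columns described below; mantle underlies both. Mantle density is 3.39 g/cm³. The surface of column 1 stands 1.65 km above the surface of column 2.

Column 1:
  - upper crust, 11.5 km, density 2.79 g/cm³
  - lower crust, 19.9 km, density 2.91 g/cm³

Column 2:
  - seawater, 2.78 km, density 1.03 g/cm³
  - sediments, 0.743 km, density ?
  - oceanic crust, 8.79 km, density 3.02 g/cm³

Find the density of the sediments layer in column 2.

Take the compensation level at the base of the deeper column (depth z_c below the surface of column 1) and equate Σ ρ_i t_i down to z_c; mantle fills any gap and the z_c terms cancel.
Column 1: 11.5×2.79 + 19.9×2.91 + (z_c − 31.4)×3.39
Column 2: 1.65×0 + 2.78×1.03 + 0.743×ρ + 8.79×3.02 + (z_c − 1.65 − 12.313)×3.39
The z_c×3.39 term appears on both sides and cancels. Collect the known terms of each column as K = Σ(ρt)_known − 3.39 × (depth of known layers): K_1 = 89.994 − 3.39×31.4 = −16.452; K_2 = 29.4092 − 3.39×(1.65 + 12.313) = −17.92537.
Balance: K_1 = K_2 + 0.743×ρ, so ρ = (K_1 − K_2)/0.743 = 1.47337/0.743 = 1.98 g/cm³.

1.98 g/cm³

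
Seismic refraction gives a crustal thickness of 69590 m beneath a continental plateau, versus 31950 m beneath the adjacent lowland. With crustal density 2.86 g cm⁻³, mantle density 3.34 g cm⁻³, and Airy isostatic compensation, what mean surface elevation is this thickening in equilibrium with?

Excess crust Δ = 69590 m − 31950 m = 37640 m, split between elevation h and root r with h + r = Δ.
Airy balance ρ_c h = (ρ_m − ρ_c) r gives r = h ρ_c/(ρ_m − ρ_c), so h (1 + ρ_c/(ρ_m − ρ_c)) = Δ, i.e. h = Δ (ρ_m − ρ_c)/ρ_m.
h = 37640 m × 0.48/3.34 = 5410 m.

5410 m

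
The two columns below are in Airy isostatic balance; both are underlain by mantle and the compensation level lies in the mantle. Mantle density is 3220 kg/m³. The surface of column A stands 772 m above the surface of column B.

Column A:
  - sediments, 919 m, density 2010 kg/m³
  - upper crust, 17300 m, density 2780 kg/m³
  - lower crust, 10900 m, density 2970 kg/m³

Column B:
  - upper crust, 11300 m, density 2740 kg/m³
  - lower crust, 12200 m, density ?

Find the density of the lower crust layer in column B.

2930 kg/m³

Take the compensation level at the base of the deeper column (depth z_c below the surface of column A) and equate Σ ρ_i t_i down to z_c; mantle fills any gap and the z_c terms cancel.
Column A: 919×2010 + 17300×2780 + 10900×2970 + (z_c − 29119)×3220
Column B: 772×0 + 11300×2740 + 12200×ρ + (z_c − 772 − 23500)×3220
The z_c×3220 term appears on both sides and cancels. Collect the known terms of each column as K = Σ(ρt)_known − 3220 × (depth of known layers): K_A = 82314190 − 3220×29119 = −11448990; K_B = 30962000 − 3220×(772 + 23500) = −47193840.
Balance: K_A = K_B + 12200×ρ, so ρ = (K_A − K_B)/12200 = 35744800/12200 = 2930 kg/m³.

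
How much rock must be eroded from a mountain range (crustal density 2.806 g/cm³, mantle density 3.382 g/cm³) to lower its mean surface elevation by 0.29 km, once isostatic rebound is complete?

Net drop Δ = e − u = e − e ρ_c/ρ_m = e (ρ_m − ρ_c)/ρ_m.
e = Δ ρ_m/(ρ_m − ρ_c) = 0.29 km × 3.382/0.576 = 1.7 km.

1.7 km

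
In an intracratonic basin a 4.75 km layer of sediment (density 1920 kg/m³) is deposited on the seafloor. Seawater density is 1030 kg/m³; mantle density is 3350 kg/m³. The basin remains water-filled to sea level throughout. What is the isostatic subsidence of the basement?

Submarine loading: the sediment displaces seawater, and the subsidence is in turn flooded, so s (ρ_m − ρ_w) = t (ρ_sed − ρ_w).
s = 4.75 km × (1920 − 1030) / (3350 − 1030) = 1.82 km.

1.82 km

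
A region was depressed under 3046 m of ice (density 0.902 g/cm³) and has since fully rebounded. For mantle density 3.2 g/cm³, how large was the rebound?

Removing the load lets mantle flow back in; uplift u satisfies ρ_ice t = ρ_m u.
u = t ρ_ice/ρ_m = 3046 m × 0.902/3.2 = 859 m.

859 m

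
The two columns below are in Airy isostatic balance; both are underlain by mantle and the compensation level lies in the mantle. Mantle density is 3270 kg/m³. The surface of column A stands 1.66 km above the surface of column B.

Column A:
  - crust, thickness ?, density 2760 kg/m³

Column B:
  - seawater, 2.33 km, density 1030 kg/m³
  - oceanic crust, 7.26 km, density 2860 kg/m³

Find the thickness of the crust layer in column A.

26.7 km

Take the compensation level at the base of the deeper column (depth z_c below the surface of column A) and equate Σ ρ_i t_i down to z_c; mantle fills any gap and the z_c terms cancel.
Column A: x×2760 + (z_c − 0 − x)×3270
Column B: 1.66×0 + 2.33×1030 + 7.26×2860 + (z_c − 1.66 − 9.59)×3270
The z_c×3270 term appears on both sides and cancels. Collect the known terms of each column as K = Σ(ρt)_known − 3270 × (depth of known layers): K_A = 0 − 3270×0 = 0; K_B = 23163.5 − 3270×(1.66 + 9.59) = −13624.
Balance: K_A − x×(3270 − 2760) = K_B, so x = (K_A − K_B)/(3270 − 2760) = 13624/510 = 26.7 km.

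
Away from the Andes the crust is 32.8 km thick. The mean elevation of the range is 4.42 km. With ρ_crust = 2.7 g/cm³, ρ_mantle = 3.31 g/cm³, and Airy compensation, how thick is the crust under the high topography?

56.8 km

Root depth r = h ρ_c / (ρ_m − ρ_c) = 4.42 km × 2.7 / 0.61 = 19.56 km.
Total thickness = T + h + r = 32.8 km + 4.42 km + 19.56 km = 56.8 km.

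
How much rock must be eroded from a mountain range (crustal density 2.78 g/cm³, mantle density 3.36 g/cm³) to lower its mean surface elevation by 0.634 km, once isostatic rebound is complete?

3.67 km

Net drop Δ = e − u = e − e ρ_c/ρ_m = e (ρ_m − ρ_c)/ρ_m.
e = Δ ρ_m/(ρ_m − ρ_c) = 0.634 km × 3.36/0.58 = 3.67 km.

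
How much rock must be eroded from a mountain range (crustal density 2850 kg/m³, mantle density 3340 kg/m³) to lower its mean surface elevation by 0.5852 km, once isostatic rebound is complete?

Net drop Δ = e − u = e − e ρ_c/ρ_m = e (ρ_m − ρ_c)/ρ_m.
e = Δ ρ_m/(ρ_m − ρ_c) = 0.5852 km × 3340/490 = 3.99 km.

3.99 km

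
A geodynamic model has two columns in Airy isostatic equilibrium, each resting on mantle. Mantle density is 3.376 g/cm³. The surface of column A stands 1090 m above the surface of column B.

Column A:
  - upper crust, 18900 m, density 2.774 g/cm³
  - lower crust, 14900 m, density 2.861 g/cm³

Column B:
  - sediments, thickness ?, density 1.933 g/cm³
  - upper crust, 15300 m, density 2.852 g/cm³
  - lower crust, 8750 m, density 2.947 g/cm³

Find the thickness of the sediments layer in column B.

Take the compensation level at the base of the deeper column (depth z_c below the surface of column A) and equate Σ ρ_i t_i down to z_c; mantle fills any gap and the z_c terms cancel.
Column A: 18900×2.774 + 14900×2.861 + (z_c − 33800)×3.376
Column B: 1090×0 + x×1.933 + 15300×2.852 + 8750×2.947 + (z_c − 1090 − 24050 − x)×3.376
The z_c×3.376 term appears on both sides and cancels. Collect the known terms of each column as K = Σ(ρt)_known − 3.376 × (depth of known layers): K_A = 95057.5 − 3.376×33800 = −19051.3; K_B = 69421.85 − 3.376×(1090 + 24050) = −15450.79.
Balance: K_A = K_B − x×(3.376 − 1.933), so x = (K_B − K_A)/(3.376 − 1.933) = 3600.51/1.443 = 2500 m.

2500 m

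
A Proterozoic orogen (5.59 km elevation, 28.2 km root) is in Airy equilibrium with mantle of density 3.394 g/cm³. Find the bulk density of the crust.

2.83 g/cm³

ρ_c h = (ρ_m − ρ_c) r → ρ_c (h + r) = ρ_m r → ρ_c = ρ_m r / (h + r).
ρ_c = 3.394 × 28.2 km / (5.59 km + 28.2 km) = 2.83 g/cm³.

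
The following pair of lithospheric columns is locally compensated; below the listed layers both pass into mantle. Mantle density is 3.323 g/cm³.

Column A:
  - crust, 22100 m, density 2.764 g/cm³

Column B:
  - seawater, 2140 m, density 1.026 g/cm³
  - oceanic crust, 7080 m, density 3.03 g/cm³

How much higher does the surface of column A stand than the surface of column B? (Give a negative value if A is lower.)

For any compensation level in the mantle, the mantle terms cancel and isostasy reduces to e = (Σt_A − Σt_B) − (Σ(ρt)_A − Σ(ρt)_B) / ρ_m.
Σt_A = 22100 m; Σt_B = 9220 m; Σ(ρt)_A = 61084.4; Σ(ρt)_B = 23648.04 (in m·g/cm³).
e = (22100 − 9220) − (61084.4 − 23648.04) / 3.323 = 1610 m.

1610 m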